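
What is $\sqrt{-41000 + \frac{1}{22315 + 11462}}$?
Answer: $\frac{i \sqrt{577485368583}}{3753} \approx 202.48 i$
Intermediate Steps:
$\sqrt{-41000 + \frac{1}{22315 + 11462}} = \sqrt{-41000 + \frac{1}{33777}} = \sqrt{- \frac{1384856999}{33777}} = \frac{i \sqrt{577485368583}}{3753}$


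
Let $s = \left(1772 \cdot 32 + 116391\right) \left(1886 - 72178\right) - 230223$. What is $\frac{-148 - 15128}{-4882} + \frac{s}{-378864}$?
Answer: $\frac{29703575656915}{924807024} \approx 32119.0$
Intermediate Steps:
$s = -12167423963$ ($s = \left(56704 + 116391\right) \left(-70292\right) - 230223 = 173095 \left(-70292\right) - 230223 = -12167193740 - 230223 = -12167423963$)
$\frac{-148 - 15128}{-4882} + \frac{s}{-378864} = \frac{-148 - 15128}{-4882} - \frac{12167423963}{-378864} = \left(-148 - 15128\right) \left(- \frac{1}{4882}\right) - - \frac{12167423963}{378864} = \left(-15276\right) \left(- \frac{1}{4882}\right) + \frac{12167423963}{378864} = \frac{7638}{2441} + \frac{12167423963}{378864} = \frac{29703575656915}{924807024}$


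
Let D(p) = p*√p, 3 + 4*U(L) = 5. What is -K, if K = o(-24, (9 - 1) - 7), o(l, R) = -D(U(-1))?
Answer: √2/4 ≈ 0.35355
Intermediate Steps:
U(L) = ½ (U(L) = -¾ + (¼)*5 = -¾ + 5/4 = ½)
D(p) = p^(3/2)
o(l, R) = -√2/4 (o(l, R) = -(½)^(3/2) = -√2/4)
K = -√2/4 ≈ -0.35355
-K = -(-1)*√2/4 = √2/4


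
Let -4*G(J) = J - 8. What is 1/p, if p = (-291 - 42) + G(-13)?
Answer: -4/1311 ≈ -0.0030511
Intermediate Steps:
G(J) = 2 - J/4 (G(J) = -(J - 8)/4 = -(-8 + J)/4 = 2 - J/4)
p = -1311/4 (p = (-291 - 42) + (2 - 1/4*(-13)) = -333 + (2 + 13/4) = -333 + 21/4 = -1311/4 ≈ -327.75)
1/p = 1/(-1311/4) = -4/1311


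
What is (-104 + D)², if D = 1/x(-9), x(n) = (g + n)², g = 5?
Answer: 2765569/256 ≈ 10803.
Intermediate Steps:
x(n) = (5 + n)²
D = 1/16 (D = 1/((5 - 9)²) = 1/((-4)²) = 1/16 ≈ 0.062500)
(-104 + D)² = (-104 + 1/16)² = (-1663/16)² = 2765569/256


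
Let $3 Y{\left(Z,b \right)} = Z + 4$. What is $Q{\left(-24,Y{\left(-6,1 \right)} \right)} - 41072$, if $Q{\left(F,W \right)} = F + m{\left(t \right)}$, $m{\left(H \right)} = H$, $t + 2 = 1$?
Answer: $-41097$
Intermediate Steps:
$Y{\left(Z,b \right)} = \frac{4}{3} + \frac{Z}{3}$ ($Y{\left(Z,b \right)} = \frac{Z + 4}{3} = \frac{4 + Z}{3} = \frac{4}{3} + \frac{Z}{3}$)
$t = -1$ ($t = -2 + 1 = -1$)
$Q{\left(F,W \right)} = -1 + F$ ($Q{\left(F,W \right)} = F - 1 = -1 + F$)
$Q{\left(-24,Y{\left(-6,1 \right)} \right)} - 41072 = \left(-1 - 24\right) - 41072 = -25 - 41072 = -41097$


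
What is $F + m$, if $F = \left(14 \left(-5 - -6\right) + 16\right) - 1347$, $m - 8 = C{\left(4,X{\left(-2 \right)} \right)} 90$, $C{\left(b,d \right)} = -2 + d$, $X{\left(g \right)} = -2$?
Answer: $-1669$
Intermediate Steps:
$m = -352$ ($m = 8 + \left(-2 - 2\right) 90 = 8 - 360 = -352$)
$F = -1317$ ($F = \left(14 \left(-5 + 6\right) + 16\right) - 1347 = \left(14 \cdot 1 + 16\right) - 1347 = \left(14 + 16\right) - 1347 = 30 - 1347 = -1317$)
$F + m = -1317 - 352 = -1669$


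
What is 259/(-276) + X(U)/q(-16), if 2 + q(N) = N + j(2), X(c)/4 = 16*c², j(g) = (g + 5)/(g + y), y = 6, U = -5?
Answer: -3568283/37812 ≈ -94.369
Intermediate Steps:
j(g) = (5 + g)/(6 + g) (j(g) = (g + 5)/(g + 6) = (5 + g)/(6 + g))
X(c) = 64*c² (X(c) = 4*(16*c²) = 64*c²)
q(N) = -9/8 + N (q(N) = -2 + (N + (5 + 2)/(6 + 2)) = -2 + (N + 7/8) = -2 + (7/8 + N) = -9/8 + N)
259/(-276) + X(U)/q(-16) = 259/(-276) + (64*(-5)²)/(-9/8 - 16) = 259*(-1/276) + (64*25)/(-137/8) = -259/276 + 1600*(-8/137) = -259/276 - 12800/137 = -3568283/37812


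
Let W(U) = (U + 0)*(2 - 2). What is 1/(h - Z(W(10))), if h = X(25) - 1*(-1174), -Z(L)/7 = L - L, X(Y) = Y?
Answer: 1/1199 ≈ 0.00083403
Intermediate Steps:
W(U) = 0 (W(U) = U*0 = 0)
Z(L) = 0 (Z(L) = -7*(L - L) = -7*0 = 0)
h = 1199 (h = 25 - 1*(-1174) = 25 + 1174 = 1199)
1/(h - Z(W(10))) = 1/(1199 - 1*0) = 1/(1199 + 0) = 1/1199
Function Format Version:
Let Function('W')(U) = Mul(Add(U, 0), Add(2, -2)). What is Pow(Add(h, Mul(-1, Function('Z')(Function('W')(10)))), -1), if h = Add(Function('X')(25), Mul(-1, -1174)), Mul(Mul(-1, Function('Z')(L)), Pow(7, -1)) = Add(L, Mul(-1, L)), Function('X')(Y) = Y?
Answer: Rational(1, 1199) ≈ 0.00083403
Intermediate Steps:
Function('W')(U) = 0 (Function('W')(U) = Mul(U, 0) = 0)
Function('Z')(L) = 0 (Function('Z')(L) = Mul(-7, Add(L, Mul(-1, L))) = Mul(-7, 0) = 0)
h = 1199 (h = Add(25, Mul(-1, -1174)) = Add(25, 1174) = 1199)
Pow(Add(h, Mul(-1, Function('Z')(Function('W')(10)))), -1) = Pow(Add(1199, Mul(-1, 0)), -1) = Pow(Add(1199, 0), -1) = Pow(1199, -1) = Rational(1, 1199)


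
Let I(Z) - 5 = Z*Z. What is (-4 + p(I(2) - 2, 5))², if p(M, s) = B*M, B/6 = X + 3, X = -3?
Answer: 16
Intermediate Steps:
B = 0 (B = 6*(-3 + 3) = 6*0 = 0)
I(Z) = 5 + Z² (I(Z) = 5 + Z*Z = 5 + Z²)
p(M, s) = 0 (p(M, s) = 0*M = 0)
(-4 + p(I(2) - 2, 5))² = (-4 + 0)² = (-4)² = 16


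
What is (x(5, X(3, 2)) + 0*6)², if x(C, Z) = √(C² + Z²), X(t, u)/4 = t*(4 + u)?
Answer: 5209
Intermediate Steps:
X(t, u) = 4*t*(4 + u) (X(t, u) = 4*(t*(4 + u)) = 4*t*(4 + u))
(x(5, X(3, 2)) + 0*6)² = (√(5² + (4*3*(4 + 2))²) + 0*6)² = (√(25 + (4*3*6)²) + 0)² = (√(25 + 72²) + 0)² = (√(25 + 5184) + 0)² = (√5209 + 0)² = (√5209)² = 5209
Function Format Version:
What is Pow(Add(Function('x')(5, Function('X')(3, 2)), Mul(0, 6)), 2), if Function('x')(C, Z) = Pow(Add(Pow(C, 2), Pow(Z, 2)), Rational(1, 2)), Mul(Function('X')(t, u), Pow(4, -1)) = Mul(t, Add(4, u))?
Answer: 5209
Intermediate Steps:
Function('X')(t, u) = Mul(4, t, Add(4, u)) (Function('X')(t, u) = Mul(4, Mul(t, Add(4, u))) = Mul(4, t, Add(4, u)))
Pow(Add(Function('x')(5, Function('X')(3, 2)), Mul(0, 6)), 2) = Pow(Add(Pow(Add(Pow(5, 2), Pow(Mul(4, 3, Add(4, 2)), 2)), Rational(1, 2)), Mul(0, 6)), 2) = Pow(Add(Pow(Add(25, Pow(Mul(4, 3, 6), 2)), Rational(1, 2)), 0), 2) = Pow(Add(Pow(Add(25, Pow(72, 2)), Rational(1, 2)), 0), 2) = Pow(Add(Pow(Add(25, 5184), Rational(1, 2)), 0), 2) = Pow(Add(Pow(5209, Rational(1, 2)), 0), 2) = Pow(Pow(5209, Rational(1, 2)), 2) = 5209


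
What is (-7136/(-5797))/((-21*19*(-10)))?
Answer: 3568/11565015 ≈ 0.00030852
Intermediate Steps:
(-7136/(-5797))/((-21*19*(-10))) = (-7136*(-1/5797))/((-399*(-10))) = (7136/5797)/3990 = (7136/5797)*(1/3990) = 3568/11565015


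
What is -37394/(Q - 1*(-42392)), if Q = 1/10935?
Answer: -408903390/463556521 ≈ -0.88210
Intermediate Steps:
Q = 1/10935 ≈ 9.1449e-5
-37394/(Q - 1*(-42392)) = -37394/(1/10935 - 1*(-42392)) = -37394/(1/10935 + 42392) = -37394/463556521/10935 = -37394*10935/463556521 = -408903390/463556521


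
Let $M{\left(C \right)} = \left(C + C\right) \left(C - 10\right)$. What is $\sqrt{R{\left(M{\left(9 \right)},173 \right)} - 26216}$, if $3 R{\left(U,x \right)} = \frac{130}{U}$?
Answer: $\frac{i \sqrt{2123691}}{9} \approx 161.92 i$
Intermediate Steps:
$M{\left(C \right)} = 2 C \left(-10 + C\right)$
$R{\left(U,x \right)} = \frac{130}{3 U}$ ($R{\left(U,x \right)} = \frac{130 \frac{1}{U}}{3} = \frac{130}{3 U}$)
$\sqrt{R{\left(M{\left(9 \right)},173 \right)} - 26216} = \sqrt{\frac{130}{3 \cdot 2 \cdot 9 \left(-10 + 9\right)} - 26216} = \sqrt{\frac{130}{3 \cdot 2 \cdot 9 \left(-1\right)} - 26216} = \sqrt{\frac{130}{3 \left(-18\right)} - 26216} = \sqrt{\frac{130}{3} \left(- \frac{1}{18}\right) - 26216} = \sqrt{- \frac{65}{27} - 26216} = \sqrt{- \frac{707897}{27}} = \frac{i \sqrt{2123691}}{9}$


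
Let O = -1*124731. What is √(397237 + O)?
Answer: √272506 ≈ 522.02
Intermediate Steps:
O = -124731
√(397237 + O) = √(397237 - 124731) = √272506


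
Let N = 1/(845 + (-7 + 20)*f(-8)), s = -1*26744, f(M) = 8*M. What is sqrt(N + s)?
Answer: I*sqrt(4519723)/13 ≈ 163.54*I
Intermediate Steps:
s = -26744
N = 1/13 (N = 1/(845 + (-7 + 20)*(8*(-8))) = 1/(845 + 13*(-64)) = 1/(845 - 832) = 1/13 ≈ 0.076923)
sqrt(N + s) = sqrt(1/13 - 26744) = sqrt(-347671/13) = I*sqrt(4519723)/13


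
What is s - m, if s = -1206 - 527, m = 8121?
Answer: -9854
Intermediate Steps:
s = -1733
s - m = -1733 - 1*8121 = -1733 - 8121 = -9854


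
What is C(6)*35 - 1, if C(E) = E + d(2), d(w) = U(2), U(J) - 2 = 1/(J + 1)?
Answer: 872/3 ≈ 290.67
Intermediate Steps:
U(J) = 2 + 1/(1 + J) (U(J) = 2 + 1/(J + 1) = 2 + 1/(1 + J))
d(w) = 7/3 (d(w) = (3 + 2*2)/(1 + 2) = (3 + 4)/3 = (⅓)*7 = 7/3)
C(E) = 7/3 + E (C(E) = E + 7/3 = 7/3 + E)
C(6)*35 - 1 = (7/3 + 6)*35 - 1 = (25/3)*35 - 1 = 875/3 - 1 = 872/3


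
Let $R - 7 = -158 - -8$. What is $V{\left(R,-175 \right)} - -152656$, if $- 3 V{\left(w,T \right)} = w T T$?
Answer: $\frac{4837343}{3} \approx 1.6124 \cdot 10^{6}$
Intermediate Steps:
$R = -143$ ($R = 7 - 150 = -143$)
$V{\left(w,T \right)} = - \frac{w T^{2}}{3}$ ($V{\left(w,T \right)} = - \frac{w T T}{3} = - \frac{T w T}{3} = - \frac{w T^{2}}{3}$)
$V{\left(R,-175 \right)} - -152656 = \left(- \frac{1}{3}\right) \left(-143\right) \left(-175\right)^{2} - -152656 = \left(- \frac{1}{3}\right) \left(-143\right) 30625 + 152656 = \frac{4379375}{3} + 152656 = \frac{4837343}{3}$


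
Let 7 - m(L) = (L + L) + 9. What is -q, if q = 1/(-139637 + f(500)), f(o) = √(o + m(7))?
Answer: 1/139615 ≈ 7.1626e-6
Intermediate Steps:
m(L) = -2 - 2*L (m(L) = 7 - ((L + L) + 9) = 7 - (2*L + 9) = 7 - (9 + 2*L) = 7 + (-9 - 2*L) = -2 - 2*L)
f(o) = √(-16 + o) (f(o) = √(o + (-2 - 2*7)) = √(o + (-2 - 14)) = √(o - 16) = √(-16 + o))
q = -1/139615 (q = 1/(-139637 + √(-16 + 500)) = 1/(-139637 + √484) = 1/(-139637 + 22) = 1/(-139615) = -1/139615 ≈ -7.1626e-6)
-q = -1*(-1/139615) = 1/139615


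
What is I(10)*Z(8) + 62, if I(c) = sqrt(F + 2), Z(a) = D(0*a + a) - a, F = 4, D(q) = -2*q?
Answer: 62 - 24*sqrt(6) ≈ 3.2122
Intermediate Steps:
Z(a) = -3*a (Z(a) = -2*(0*a + a) - a = -2*(0 + a) - a = -2*a - a = -3*a)
I(c) = sqrt(6) (I(c) = sqrt(4 + 2) = sqrt(6))
I(10)*Z(8) + 62 = sqrt(6)*(-3*8) + 62 = sqrt(6)*(-24) + 62 = -24*sqrt(6) + 62 = 62 - 24*sqrt(6)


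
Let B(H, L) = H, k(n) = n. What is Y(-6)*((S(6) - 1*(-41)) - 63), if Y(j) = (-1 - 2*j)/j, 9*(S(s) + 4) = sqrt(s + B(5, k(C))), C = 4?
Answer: 143/3 - 11*sqrt(11)/54 ≈ 46.991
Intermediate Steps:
S(s) = -4 + sqrt(5 + s)/9 (S(s) = -4 + sqrt(s + 5)/9 = -4 + sqrt(5 + s)/9)
Y(j) = (-1 - 2*j)/j
Y(-6)*((S(6) - 1*(-41)) - 63) = (-2 - 1/(-6))*(((-4 + sqrt(5 + 6)/9) - 1*(-41)) - 63) = (-2 - 1*(-1/6))*(((-4 + sqrt(11)/9) + 41) - 63) = (-2 + 1/6)*((37 + sqrt(11)/9) - 63) = -11*(-26 + sqrt(11)/9)/6 = 143/3 - 11*sqrt(11)/54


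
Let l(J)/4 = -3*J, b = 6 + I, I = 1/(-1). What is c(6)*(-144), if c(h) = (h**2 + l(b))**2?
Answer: -82944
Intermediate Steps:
I = -1
b = 5 (b = 6 - 1 = 5)
l(J) = -12*J (l(J) = 4*(-3*J) = -12*J)
c(h) = (-60 + h**2)**2 (c(h) = (h**2 - 12*5)**2 = (h**2 - 60)**2 = (-60 + h**2)**2)
c(6)*(-144) = (-60 + 6**2)**2*(-144) = (-60 + 36)**2*(-144) = (-24)**2*(-144) = 576*(-144) = -82944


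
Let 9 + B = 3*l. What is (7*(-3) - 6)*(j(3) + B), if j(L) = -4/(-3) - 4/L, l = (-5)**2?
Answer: -1782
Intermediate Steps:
l = 25
j(L) = 4/3 - 4/L (j(L) = -4*(-1/3) - 4/L = 4/3 - 4/L)
B = 66 (B = -9 + 3*25 = -9 + 75 = 66)
(7*(-3) - 6)*(j(3) + B) = (7*(-3) - 6)*((4/3 - 4/3) + 66) = (-21 - 6)*((4/3 - 4*1/3) + 66) = -27*((4/3 - 4/3) + 66) = -27*(0 + 66) = -27*66 = -1782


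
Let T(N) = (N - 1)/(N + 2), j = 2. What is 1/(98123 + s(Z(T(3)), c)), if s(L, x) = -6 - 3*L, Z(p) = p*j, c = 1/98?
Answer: 5/490573 ≈ 1.0192e-5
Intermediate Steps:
c = 1/98 ≈ 0.010204
T(N) = (-1 + N)/(2 + N)
Z(p) = 2*p (Z(p) = p*2 = 2*p)
1/(98123 + s(Z(T(3)), c)) = 1/(98123 + (-6 - 6*(-1 + 3)/(2 + 3))) = 1/(98123 + (-6 - 6*2/5)) = 1/(98123 + (-6 - 3*⅘)) = 1/(98123 + (-6 - 12/5)) = 1/(98123 - 42/5) = 1/(490573/5) = 5/490573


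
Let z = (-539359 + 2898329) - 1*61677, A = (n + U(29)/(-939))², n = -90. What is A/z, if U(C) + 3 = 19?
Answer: 7144644676/2025571481253 ≈ 0.0035272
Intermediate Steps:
U(C) = 16 (U(C) = -3 + 19 = 16)
A = 7144644676/881721 (A = (-90 + 16/(-939))² = (-90 + 16*(-1/939))² = (-90 - 16/939)² = (-84526/939)² = 7144644676/881721 ≈ 8103.1)
z = 2297293 (z = 2358970 - 61677 = 2297293)
A/z = (7144644676/881721)/2297293 = (7144644676/881721)*(1/2297293) = 7144644676/2025571481253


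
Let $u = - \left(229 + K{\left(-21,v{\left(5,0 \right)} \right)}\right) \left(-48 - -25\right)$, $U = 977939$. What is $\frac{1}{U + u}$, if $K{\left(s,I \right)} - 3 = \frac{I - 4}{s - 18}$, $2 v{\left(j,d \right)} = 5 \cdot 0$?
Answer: $\frac{39}{38347817} \approx 1.017 \cdot 10^{-6}$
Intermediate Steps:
$v{\left(j,d \right)} = 0$ ($v{\left(j,d \right)} = \frac{5 \cdot 0}{2} = \frac{1}{2} \cdot 0 = 0$)
$K{\left(s,I \right)} = 3 + \frac{-4 + I}{-18 + s}$ ($K{\left(s,I \right)} = 3 + \frac{I - 4}{s - 18} = 3 + \frac{-4 + I}{-18 + s}$)
$u = \frac{208196}{39}$ ($u = - \left(229 + \frac{-58 + 0 + 3 \left(-21\right)}{-18 - 21}\right) \left(-48 - -25\right) = - \left(229 + \frac{-58 + 0 - 63}{-39}\right) \left(-48 + 25\right) = - \left(229 - - \frac{121}{39}\right) \left(-23\right) = - \left(229 + \frac{121}{39}\right) \left(-23\right) = - \frac{9052 \left(-23\right)}{39} = \left(-1\right) \left(- \frac{208196}{39}\right) = \frac{208196}{39} \approx 5338.4$)
$\frac{1}{U + u} = \frac{1}{977939 + \frac{208196}{39}} = \frac{1}{\frac{38347817}{39}} = \frac{39}{38347817}$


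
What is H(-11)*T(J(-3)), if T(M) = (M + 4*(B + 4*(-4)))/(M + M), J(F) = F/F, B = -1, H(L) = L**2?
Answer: -8107/2 ≈ -4053.5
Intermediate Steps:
J(F) = 1
T(M) = (-68 + M)/(2*M) (T(M) = (M + 4*(-1 + 4*(-4)))/(M + M) = (M + 4*(-1 - 16))/((2*M)) = (M + 4*(-17))*(1/(2*M)) = (M - 68)*(1/(2*M)) = (-68 + M)*(1/(2*M)) = (-68 + M)/(2*M))
H(-11)*T(J(-3)) = (-11)**2*((1/2)*(-68 + 1)/1) = 121*((1/2)*1*(-67)) = 121*(-67/2) = -8107/2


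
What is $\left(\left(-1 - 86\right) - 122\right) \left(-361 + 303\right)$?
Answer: $12122$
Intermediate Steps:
$\left(\left(-1 - 86\right) - 122\right) \left(-361 + 303\right) = \left(\left(-1 - 86\right) - 122\right) \left(-58\right) = \left(-87 - 122\right) \left(-58\right) = \left(-209\right) \left(-58\right) = 12122$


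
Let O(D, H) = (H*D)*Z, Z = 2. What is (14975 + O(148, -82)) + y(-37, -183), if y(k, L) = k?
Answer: -9334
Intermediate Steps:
O(D, H) = 2*D*H (O(D, H) = (H*D)*2 = (D*H)*2 = 2*D*H)
(14975 + O(148, -82)) + y(-37, -183) = (14975 + 2*148*(-82)) - 37 = (14975 - 24272) - 37 = -9297 - 37 = -9334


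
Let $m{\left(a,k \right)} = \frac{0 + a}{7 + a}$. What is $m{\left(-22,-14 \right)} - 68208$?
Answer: $- \frac{1023098}{15} \approx -68207.0$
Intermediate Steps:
$m{\left(a,k \right)} = \frac{a}{7 + a}$
$m{\left(-22,-14 \right)} - 68208 = - \frac{22}{7 - 22} - 68208 = - \frac{22}{-15} - 68208 = \left(-22\right) \left(- \frac{1}{15}\right) - 68208 = \frac{22}{15} - 68208 = - \frac{1023098}{15}$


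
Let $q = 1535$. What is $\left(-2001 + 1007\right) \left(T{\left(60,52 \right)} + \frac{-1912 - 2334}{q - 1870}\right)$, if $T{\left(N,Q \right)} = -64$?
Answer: $\frac{17090836}{335} \approx 51017.0$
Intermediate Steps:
$\left(-2001 + 1007\right) \left(T{\left(60,52 \right)} + \frac{-1912 - 2334}{q - 1870}\right) = \left(-2001 + 1007\right) \left(-64 + \frac{-1912 - 2334}{1535 - 1870}\right) = - 994 \left(-64 - \frac{4246}{-335}\right) = - 994 \left(-64 - - \frac{4246}{335}\right) = - 994 \left(-64 + \frac{4246}{335}\right) = \left(-994\right) \left(- \frac{17194}{335}\right) = \frac{17090836}{335}$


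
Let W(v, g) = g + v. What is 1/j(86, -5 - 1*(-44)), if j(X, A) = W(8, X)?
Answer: 1/94 ≈ 0.010638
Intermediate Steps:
j(X, A) = 8 + X (j(X, A) = X + 8 = 8 + X)
1/j(86, -5 - 1*(-44)) = 1/(8 + 86) = 1/94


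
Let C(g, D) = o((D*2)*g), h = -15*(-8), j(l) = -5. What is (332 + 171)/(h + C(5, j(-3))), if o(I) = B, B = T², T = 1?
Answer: 503/121 ≈ 4.1570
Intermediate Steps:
B = 1 (B = 1² = 1)
h = 120
o(I) = 1
C(g, D) = 1
(332 + 171)/(h + C(5, j(-3))) = (332 + 171)/(120 + 1) = 503/121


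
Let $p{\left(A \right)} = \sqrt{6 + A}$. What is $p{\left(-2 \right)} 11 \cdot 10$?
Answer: $220$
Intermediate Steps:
$p{\left(-2 \right)} 11 \cdot 10 = \sqrt{6 - 2} \cdot 11 \cdot 10 = \sqrt{4} \cdot 11 \cdot 10 = 2 \cdot 11 \cdot 10 = 22 \cdot 10 = 220$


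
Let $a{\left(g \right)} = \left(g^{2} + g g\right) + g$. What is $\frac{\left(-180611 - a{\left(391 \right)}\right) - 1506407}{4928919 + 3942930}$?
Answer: $- \frac{1993171}{8871849} \approx -0.22466$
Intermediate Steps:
$a{\left(g \right)} = g + 2 g^{2}$ ($a{\left(g \right)} = \left(g^{2} + g^{2}\right) + g = 2 g^{2} + g = g + 2 g^{2}$)
$\frac{\left(-180611 - a{\left(391 \right)}\right) - 1506407}{4928919 + 3942930} = \frac{\left(-180611 - 391 \left(1 + 2 \cdot 391\right)\right) - 1506407}{4928919 + 3942930} = \frac{\left(-180611 - 391 \left(1 + 782\right)\right) - 1506407}{8871849} = \left(\left(-180611 - 391 \cdot 783\right) - 1506407\right) \frac{1}{8871849} = \left(\left(-180611 - 306153\right) - 1506407\right) \frac{1}{8871849} = \left(-486764 - 1506407\right) \frac{1}{8871849} = \left(-1993171\right) \frac{1}{8871849} = - \frac{1993171}{8871849}$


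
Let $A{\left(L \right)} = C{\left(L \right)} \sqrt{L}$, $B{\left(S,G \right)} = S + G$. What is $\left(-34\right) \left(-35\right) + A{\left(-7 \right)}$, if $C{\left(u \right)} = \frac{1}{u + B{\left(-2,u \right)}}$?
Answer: $1190 - \frac{i \sqrt{7}}{16} \approx 1190.0 - 0.16536 i$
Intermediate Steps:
$B{\left(S,G \right)} = G + S$
$C{\left(u \right)} = \frac{1}{-2 + 2 u}$ ($C{\left(u \right)} = \frac{1}{u + \left(u - 2\right)} = \frac{1}{u + \left(-2 + u\right)} = \frac{1}{-2 + 2 u}$)
$A{\left(L \right)} = \frac{\sqrt{L}}{2 \left(-1 + L\right)}$ ($A{\left(L \right)} = \frac{1}{2 \left(-1 + L\right)} \sqrt{L} = \frac{\sqrt{L}}{2 \left(-1 + L\right)}$)
$\left(-34\right) \left(-35\right) + A{\left(-7 \right)} = \left(-34\right) \left(-35\right) + \frac{\sqrt{-7}}{2 \left(-1 - 7\right)} = 1190 + \frac{i \sqrt{7}}{2 \left(-8\right)} = 1190 + \frac{1}{2} i \sqrt{7} \left(- \frac{1}{8}\right) = 1190 - \frac{i \sqrt{7}}{16}$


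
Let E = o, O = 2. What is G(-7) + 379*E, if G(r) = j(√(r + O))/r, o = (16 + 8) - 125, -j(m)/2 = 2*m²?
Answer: -267973/7 ≈ -38282.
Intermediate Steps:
j(m) = -4*m²
o = -101 (o = 24 - 125 = -101)
G(r) = (-8 - 4*r)/r (G(r) = (-(8 + 4*r))/r = (-4*(2 + r))/r = (-8 - 4*r)/r)
E = -101
G(-7) + 379*E = (-4 - 8/(-7)) + 379*(-101) = (-4 - 8*(-⅐)) - 38279 = (-4 + 8/7) - 38279 = -20/7 - 38279 = -267973/7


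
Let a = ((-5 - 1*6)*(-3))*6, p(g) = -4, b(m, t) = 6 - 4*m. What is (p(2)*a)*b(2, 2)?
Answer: 1584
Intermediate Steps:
a = 198 (a = ((-5 - 6)*(-3))*6 = -11*(-3)*6 = 33*6 = 198)
(p(2)*a)*b(2, 2) = (-4*198)*(6 - 4*2) = -792*(6 - 8) = -792*(-2) = 1584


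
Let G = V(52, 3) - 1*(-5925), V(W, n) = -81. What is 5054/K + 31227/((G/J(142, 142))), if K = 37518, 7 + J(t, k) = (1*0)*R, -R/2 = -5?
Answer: -1361914421/36542532 ≈ -37.269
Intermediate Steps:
R = 10 (R = -2*(-5) = 10)
J(t, k) = -7 (J(t, k) = -7 + (1*0)*10 = -7 + 0*10 = -7 + 0 = -7)
G = 5844 (G = -81 - 1*(-5925) = -81 + 5925 = 5844)
5054/K + 31227/((G/J(142, 142))) = 5054/37518 + 31227/((5844/(-7))) = 5054*(1/37518) + 31227/((5844*(-⅐))) = 2527/18759 + 31227/(-5844/7) = 2527/18759 + 31227*(-7/5844) = 2527/18759 - 72863/1948 = -1361914421/36542532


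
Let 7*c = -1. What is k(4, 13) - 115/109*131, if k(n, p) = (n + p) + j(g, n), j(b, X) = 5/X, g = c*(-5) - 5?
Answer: -52303/436 ≈ -119.96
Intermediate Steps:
c = -⅐ (c = (⅐)*(-1) = -⅐ ≈ -0.14286)
g = -30/7 (g = -⅐*(-5) - 5 = 5/7 - 5 = -30/7 ≈ -4.2857)
k(n, p) = n + p + 5/n (k(n, p) = (n + p) + 5/n = n + p + 5/n)
k(4, 13) - 115/109*131 = (4 + 13 + 5/4) - 115/109*131 = 73/4 - 15065/109 = -52303/436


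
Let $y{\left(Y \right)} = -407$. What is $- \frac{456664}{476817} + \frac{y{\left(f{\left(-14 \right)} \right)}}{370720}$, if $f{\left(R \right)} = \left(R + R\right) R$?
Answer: $- \frac{169488542599}{176765598240} \approx -0.95883$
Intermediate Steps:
$f{\left(R \right)} = 2 R^{2}$ ($f{\left(R \right)} = 2 R R = 2 R^{2}$)
$- \frac{456664}{476817} + \frac{y{\left(f{\left(-14 \right)} \right)}}{370720} = - \frac{456664}{476817} - \frac{407}{370720} = - \frac{169488542599}{176765598240}$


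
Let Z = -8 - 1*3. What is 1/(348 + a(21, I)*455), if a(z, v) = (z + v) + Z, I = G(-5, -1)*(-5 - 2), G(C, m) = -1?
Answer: 1/8083 ≈ 0.00012372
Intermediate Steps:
Z = -11 (Z = -8 - 3 = -11)
I = 7 (I = -(-5 - 2) = -1*(-7) = 7)
a(z, v) = -11 + v + z (a(z, v) = (z + v) - 11 = (v + z) - 11 = -11 + v + z)
1/(348 + a(21, I)*455) = 1/(348 + (-11 + 7 + 21)*455) = 1/(348 + 17*455) = 1/(348 + 7735) = 1/8083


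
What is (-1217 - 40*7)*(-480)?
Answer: 718560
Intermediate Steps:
(-1217 - 40*7)*(-480) = (-1217 - 280)*(-480) = -1497*(-480) = 718560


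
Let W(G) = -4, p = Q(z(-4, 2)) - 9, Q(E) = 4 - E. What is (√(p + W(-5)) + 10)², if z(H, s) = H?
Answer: (10 + I*√5)² ≈ 95.0 + 44.721*I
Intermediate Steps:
p = -1 (p = (4 - 1*(-4)) - 9 = (4 + 4) - 9 = 8 - 9 = -1)
(√(p + W(-5)) + 10)² = (√(-1 - 4) + 10)² = (√(-5) + 10)² = (I*√5 + 10)² = (10 + I*√5)²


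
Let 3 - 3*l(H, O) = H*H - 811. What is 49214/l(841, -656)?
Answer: -49214/235489 ≈ -0.20899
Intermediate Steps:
l(H, O) = 814/3 - H²/3 (l(H, O) = 1 - (H*H - 811)/3 = 1 - (H² - 811)/3 = 1 - (-811 + H²)/3 = 1 + (811/3 - H²/3) = 814/3 - H²/3)
49214/l(841, -656) = 49214/(814/3 - ⅓*841²) = 49214/(814/3 - ⅓*707281) = 49214/(814/3 - 707281/3) = 49214/(-235489) = 49214*(-1/235489) = -49214/235489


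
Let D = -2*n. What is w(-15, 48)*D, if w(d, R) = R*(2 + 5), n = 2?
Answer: -1344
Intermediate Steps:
w(d, R) = 7*R (w(d, R) = R*7 = 7*R)
D = -4 (D = -2*2 = -4)
w(-15, 48)*D = (7*48)*(-4) = 336*(-4) = -1344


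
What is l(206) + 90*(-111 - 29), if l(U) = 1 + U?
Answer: -12393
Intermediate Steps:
l(206) + 90*(-111 - 29) = (1 + 206) + 90*(-111 - 29) = 207 + 90*(-140) = 207 - 12600 = -12393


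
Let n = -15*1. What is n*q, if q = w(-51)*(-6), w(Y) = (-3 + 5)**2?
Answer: 360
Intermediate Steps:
w(Y) = 4 (w(Y) = 2**2 = 4)
n = -15
q = -24 (q = 4*(-6) = -24)
n*q = -15*(-24) = 360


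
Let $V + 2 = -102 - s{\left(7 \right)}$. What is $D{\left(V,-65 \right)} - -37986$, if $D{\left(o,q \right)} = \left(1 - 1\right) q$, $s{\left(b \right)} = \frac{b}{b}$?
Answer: $37986$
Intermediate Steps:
$s{\left(b \right)} = 1$
$V = -105$ ($V = -2 - 103 = -105$)
$D{\left(o,q \right)} = 0$ ($D{\left(o,q \right)} = 0 q = 0$)
$D{\left(V,-65 \right)} - -37986 = 0 - -37986 = 0 + 37986 = 37986$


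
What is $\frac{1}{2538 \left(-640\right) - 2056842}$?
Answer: $- \frac{1}{3681162} \approx -2.7165 \cdot 10^{-7}$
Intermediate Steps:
$\frac{1}{2538 \left(-640\right) - 2056842} = \frac{1}{-1624320 - 2056842} = \frac{1}{-3681162} = - \frac{1}{3681162}$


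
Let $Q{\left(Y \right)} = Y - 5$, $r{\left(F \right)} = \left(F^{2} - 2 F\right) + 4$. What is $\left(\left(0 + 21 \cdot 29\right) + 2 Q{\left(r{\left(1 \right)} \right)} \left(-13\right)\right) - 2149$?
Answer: $-1488$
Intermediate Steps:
$r{\left(F \right)} = 4 + F^{2} - 2 F$
$Q{\left(Y \right)} = -5 + Y$
$\left(\left(0 + 21 \cdot 29\right) + 2 Q{\left(r{\left(1 \right)} \right)} \left(-13\right)\right) - 2149 = \left(\left(0 + 21 \cdot 29\right) + 2 \left(-5 + \left(4 + 1^{2} - 2\right)\right) \left(-13\right)\right) - 2149 = \left(\left(0 + 609\right) + 2 \left(-5 + \left(4 + 1 - 2\right)\right) \left(-13\right)\right) - 2149 = \left(609 + 2 \left(-5 + 3\right) \left(-13\right)\right) - 2149 = \left(609 + 2 \left(-2\right) \left(-13\right)\right) - 2149 = \left(609 - -52\right) - 2149 = \left(609 + 52\right) - 2149 = 661 - 2149 = -1488$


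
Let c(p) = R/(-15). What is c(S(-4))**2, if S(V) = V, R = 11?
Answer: 121/225 ≈ 0.53778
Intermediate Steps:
c(p) = -11/15 (c(p) = 11/(-15) = 11*(-1/15) = -11/15)
c(S(-4))**2 = (-11/15)**2 = 121/225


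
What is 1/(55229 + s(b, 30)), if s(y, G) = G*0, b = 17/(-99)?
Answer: 1/55229 ≈ 1.8106e-5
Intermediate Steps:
b = -17/99 (b = 17*(-1/99) = -17/99 ≈ -0.17172)
s(y, G) = 0
1/(55229 + s(b, 30)) = 1/(55229 + 0) = 1/55229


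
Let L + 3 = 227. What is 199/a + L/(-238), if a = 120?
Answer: 1463/2040 ≈ 0.71716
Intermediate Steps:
L = 224 (L = -3 + 227 = 224)
199/a + L/(-238) = 199/120 + 224/(-238) = 199*(1/120) + 224*(-1/238) = 199/120 - 16/17 = 1463/2040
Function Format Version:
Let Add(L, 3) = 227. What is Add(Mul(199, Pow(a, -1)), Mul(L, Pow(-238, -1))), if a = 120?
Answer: Rational(1463, 2040) ≈ 0.71716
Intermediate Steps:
L = 224 (L = Add(-3, 227) = 224)
Add(Mul(199, Pow(a, -1)), Mul(L, Pow(-238, -1))) = Add(Mul(199, Pow(120, -1)), Mul(224, Pow(-238, -1))) = Add(Mul(199, Rational(1, 120)), Mul(224, Rational(-1, 238))) = Add(Rational(199, 120), Rational(-16, 17)) = Rational(1463, 2040)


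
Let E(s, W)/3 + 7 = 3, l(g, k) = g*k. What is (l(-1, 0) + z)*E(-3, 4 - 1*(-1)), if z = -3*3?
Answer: 108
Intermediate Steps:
z = -9
E(s, W) = -12 (E(s, W) = -21 + 3*3 = -21 + 9 = -12)
(l(-1, 0) + z)*E(-3, 4 - 1*(-1)) = (-1*0 - 9)*(-12) = (0 - 9)*(-12) = -9*(-12) = 108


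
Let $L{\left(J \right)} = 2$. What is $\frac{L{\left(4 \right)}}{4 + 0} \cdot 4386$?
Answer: $2193$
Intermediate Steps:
$\frac{L{\left(4 \right)}}{4 + 0} \cdot 4386 = \frac{1}{4 + 0} \cdot 2 \cdot 4386 = \frac{1}{4} \cdot 2 \cdot 4386 = \frac{1}{2} \cdot 4386 = 2193$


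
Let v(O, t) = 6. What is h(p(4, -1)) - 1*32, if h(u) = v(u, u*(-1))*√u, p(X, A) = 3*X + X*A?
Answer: -32 + 12*√2 ≈ -15.029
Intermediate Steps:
p(X, A) = 3*X + A*X
h(u) = 6*√u
h(p(4, -1)) - 1*32 = 6*√(4*(3 - 1)) - 1*32 = 6*√(4*2) - 32 = 6*√8 - 32 = 6*(2*√2) - 32 = 12*√2 - 32 = -32 + 12*√2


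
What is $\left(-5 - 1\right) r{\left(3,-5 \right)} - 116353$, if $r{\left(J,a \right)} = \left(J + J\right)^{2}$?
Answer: $-116569$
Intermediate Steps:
$r{\left(J,a \right)} = 4 J^{2}$ ($r{\left(J,a \right)} = \left(2 J\right)^{2} = 4 J^{2}$)
$\left(-5 - 1\right) r{\left(3,-5 \right)} - 116353 = \left(-5 - 1\right) 4 \cdot 3^{2} - 116353 = - 6 \cdot 4 \cdot 9 - 116353 = \left(-6\right) 36 - 116353 = -216 - 116353 = -116569$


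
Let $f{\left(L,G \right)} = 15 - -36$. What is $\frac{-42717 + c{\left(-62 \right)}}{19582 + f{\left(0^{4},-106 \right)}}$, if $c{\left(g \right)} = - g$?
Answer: $- \frac{42655}{19633} \approx -2.1726$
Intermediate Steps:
$f{\left(L,G \right)} = 51$ ($f{\left(L,G \right)} = 15 + 36 = 51$)
$\frac{-42717 + c{\left(-62 \right)}}{19582 + f{\left(0^{4},-106 \right)}} = \frac{-42717 - -62}{19582 + 51} = \frac{-42717 + 62}{19633} = \left(-42655\right) \frac{1}{19633} = - \frac{42655}{19633}$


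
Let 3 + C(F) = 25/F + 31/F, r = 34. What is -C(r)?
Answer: 23/17 ≈ 1.3529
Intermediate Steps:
C(F) = -3 + 56/F (C(F) = -3 + (25/F + 31/F) = -3 + 56/F)
-C(r) = -(-3 + 56/34) = -(-3 + 56*(1/34)) = -(-3 + 28/17) = -1*(-23/17) = 23/17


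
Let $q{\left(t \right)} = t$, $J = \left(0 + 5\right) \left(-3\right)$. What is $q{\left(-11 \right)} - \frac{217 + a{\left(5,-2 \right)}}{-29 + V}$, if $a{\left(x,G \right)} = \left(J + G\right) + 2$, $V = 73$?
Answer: $- \frac{343}{22} \approx -15.591$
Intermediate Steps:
$J = -15$ ($J = 5 \left(-3\right) = -15$)
$a{\left(x,G \right)} = -13 + G$ ($a{\left(x,G \right)} = \left(-15 + G\right) + 2 = -13 + G$)
$q{\left(-11 \right)} - \frac{217 + a{\left(5,-2 \right)}}{-29 + V} = -11 - \frac{217 - 15}{-29 + 73} = -11 - \frac{217 - 15}{44} = -11 - 202 \cdot \frac{1}{44} = -11 - \frac{101}{22} = - \frac{343}{22}$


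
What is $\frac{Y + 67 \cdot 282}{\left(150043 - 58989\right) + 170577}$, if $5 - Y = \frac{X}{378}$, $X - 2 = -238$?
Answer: $\frac{3572029}{49448259} \approx 0.072238$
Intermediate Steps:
$X = -236$ ($X = 2 - 238 = -236$)
$Y = \frac{1063}{189}$ ($Y = 5 - - \frac{236}{378} = 5 - \left(-236\right) \frac{1}{378} = 5 - - \frac{118}{189} = 5 + \frac{118}{189} = \frac{1063}{189} \approx 5.6243$)
$\frac{Y + 67 \cdot 282}{\left(150043 - 58989\right) + 170577} = \frac{\frac{1063}{189} + 67 \cdot 282}{\left(150043 - 58989\right) + 170577} = \frac{\frac{1063}{189} + 18894}{91054 + 170577} = \frac{3572029}{189 \cdot 261631} = \frac{3572029}{189} \cdot \frac{1}{261631} = \frac{3572029}{49448259}$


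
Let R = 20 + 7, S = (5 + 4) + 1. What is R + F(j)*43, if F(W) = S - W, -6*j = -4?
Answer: 1285/3 ≈ 428.33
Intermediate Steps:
S = 10 (S = 9 + 1 = 10)
j = ⅔ (j = -⅙*(-4) = ⅔ ≈ 0.66667)
F(W) = 10 - W
R = 27
R + F(j)*43 = 27 + (10 - 1*⅔)*43 = 27 + (10 - ⅔)*43 = 27 + (28/3)*43 = 27 + 1204/3 = 1285/3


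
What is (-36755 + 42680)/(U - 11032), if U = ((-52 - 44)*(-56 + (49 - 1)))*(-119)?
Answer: -5925/102424 ≈ -0.057848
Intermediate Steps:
U = -91392 (U = -96*(-56 + 48)*(-119) = -96*(-8)*(-119) = 768*(-119) = -91392)
(-36755 + 42680)/(U - 11032) = (-36755 + 42680)/(-91392 - 11032) = 5925/(-102424) = 5925*(-1/102424) = -5925/102424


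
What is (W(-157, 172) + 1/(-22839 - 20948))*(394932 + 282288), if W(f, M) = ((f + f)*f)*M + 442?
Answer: 251452149210016500/43787 ≈ 5.7426e+12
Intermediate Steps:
W(f, M) = 442 + 2*M*f² (W(f, M) = ((2*f)*f)*M + 442 = (2*f²)*M + 442 = 2*M*f² + 442 = 442 + 2*M*f²)
(W(-157, 172) + 1/(-22839 - 20948))*(394932 + 282288) = ((442 + 2*172*(-157)²) + 1/(-22839 - 20948))*(394932 + 282288) = ((442 + 2*172*24649) + 1/(-43787))*677220 = ((442 + 8479256) - 1/43787)*677220 = (8479698 - 1/43787)*677220 = (371300536325/43787)*677220 = 251452149210016500/43787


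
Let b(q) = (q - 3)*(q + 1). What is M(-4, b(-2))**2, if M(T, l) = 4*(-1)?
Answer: 16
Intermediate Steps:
b(q) = (1 + q)*(-3 + q) (b(q) = (-3 + q)*(1 + q) = (1 + q)*(-3 + q))
M(T, l) = -4
M(-4, b(-2))**2 = (-4)**2 = 16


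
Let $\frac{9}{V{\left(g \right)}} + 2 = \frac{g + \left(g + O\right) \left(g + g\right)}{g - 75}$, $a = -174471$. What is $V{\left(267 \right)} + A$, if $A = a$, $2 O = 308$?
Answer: $- \frac{13067702853}{74899} \approx -1.7447 \cdot 10^{5}$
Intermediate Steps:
$O = 154$ ($O = \frac{1}{2} \cdot 308 = 154$)
$A = -174471$
$V{\left(g \right)} = \frac{9}{-2 + \frac{g + 2 g \left(154 + g\right)}{-75 + g}}$ ($V{\left(g \right)} = \frac{9}{-2 + \frac{g + \left(g + 154\right) \left(g + g\right)}{g - 75}} = \frac{9}{-2 + \frac{g + \left(154 + g\right) 2 g}{-75 + g}} = \frac{9}{-2 + \frac{g + 2 g \left(154 + g\right)}{-75 + g}}$)
$V{\left(267 \right)} + A = \frac{9 \left(-75 + 267\right)}{150 + 2 \cdot 267^{2} + 307 \cdot 267} - 174471 = 9 \frac{1}{150 + 2 \cdot 71289 + 81969} \cdot 192 - 174471 = 9 \frac{1}{150 + 142578 + 81969} \cdot 192 - 174471 = 9 \cdot \frac{1}{224697} \cdot 192 - 174471 = \frac{576}{74899} - 174471 = - \frac{13067702853}{74899}$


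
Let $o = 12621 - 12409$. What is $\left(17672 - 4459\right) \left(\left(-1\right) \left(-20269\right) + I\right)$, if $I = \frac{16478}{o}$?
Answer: $\frac{28497177389}{106} \approx 2.6884 \cdot 10^{8}$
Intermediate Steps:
$o = 212$ ($o = 12621 - 12409 = 212$)
$I = \frac{8239}{106}$ ($I = \frac{16478}{212} = 16478 \cdot \frac{1}{212} = \frac{8239}{106} \approx 77.726$)
$\left(17672 - 4459\right) \left(\left(-1\right) \left(-20269\right) + I\right) = \left(17672 - 4459\right) \left(\left(-1\right) \left(-20269\right) + \frac{8239}{106}\right) = 13213 \left(20269 + \frac{8239}{106}\right) = 13213 \cdot \frac{2156753}{106} = \frac{28497177389}{106}$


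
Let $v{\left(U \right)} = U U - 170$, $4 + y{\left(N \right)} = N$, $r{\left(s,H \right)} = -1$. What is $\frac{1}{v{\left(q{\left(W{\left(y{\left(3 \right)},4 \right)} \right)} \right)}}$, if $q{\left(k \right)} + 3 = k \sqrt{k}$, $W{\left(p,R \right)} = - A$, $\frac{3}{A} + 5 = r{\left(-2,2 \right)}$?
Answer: $- \frac{1144}{184009} + \frac{32 \sqrt{2}}{552027} \approx -0.0061351$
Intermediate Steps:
$A = - \frac{1}{2}$ ($A = \frac{3}{-5 - 1} = \frac{3}{-6} = 3 \left(- \frac{1}{6}\right) = - \frac{1}{2} \approx -0.5$)
$y{\left(N \right)} = -4 + N$
$W{\left(p,R \right)} = \frac{1}{2}$ ($W{\left(p,R \right)} = \left(-1\right) \left(- \frac{1}{2}\right) = \frac{1}{2}$)
$q{\left(k \right)} = -3 + k^{\frac{3}{2}}$ ($q{\left(k \right)} = -3 + k \sqrt{k} = -3 + k^{\frac{3}{2}}$)
$v{\left(U \right)} = -170 + U^{2}$ ($v{\left(U \right)} = U^{2} - 170 = -170 + U^{2}$)
$\frac{1}{v{\left(q{\left(W{\left(y{\left(3 \right)},4 \right)} \right)} \right)}} = \frac{1}{-170 + \left(-3 + \left(\frac{1}{2}\right)^{\frac{3}{2}}\right)^{2}} = \frac{1}{-170 + \left(-3 + \frac{\sqrt{2}}{4}\right)^{2}}$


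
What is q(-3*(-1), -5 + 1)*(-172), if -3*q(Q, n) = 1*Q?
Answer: 172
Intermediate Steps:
q(Q, n) = -Q/3
q(-3*(-1), -5 + 1)*(-172) = -(-1)*(-1)*(-172) = -⅓*3*(-172) = -1*(-172) = 172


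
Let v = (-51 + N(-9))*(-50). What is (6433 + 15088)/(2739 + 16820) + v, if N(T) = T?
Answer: 58698521/19559 ≈ 3001.1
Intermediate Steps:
v = 3000 (v = (-51 - 9)*(-50) = -60*(-50) = 3000)
(6433 + 15088)/(2739 + 16820) + v = (6433 + 15088)/(2739 + 16820) + 3000 = 21521/19559 + 3000 = 58698521/19559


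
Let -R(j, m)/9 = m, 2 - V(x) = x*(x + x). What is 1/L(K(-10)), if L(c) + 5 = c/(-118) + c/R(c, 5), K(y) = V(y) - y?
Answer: 2655/2047 ≈ 1.2970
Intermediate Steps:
V(x) = 2 - 2*x² (V(x) = 2 - x*(x + x) = 2 - x*2*x = 2 - 2*x²)
R(j, m) = -9*m
K(y) = 2 - y - 2*y² (K(y) = (2 - 2*y²) - y = 2 - y - 2*y²)
L(c) = -5 - 163*c/5310 (L(c) = -5 + (c/(-118) + c/((-9*5))) = -5 + (c*(-1/118) + c/(-45)) = -5 + (-c/118 + c*(-1/45)) = -5 + (-c/118 - c/45) = -5 - 163*c/5310)
1/L(K(-10)) = 1/(-5 - 163*(2 - 1*(-10) - 2*(-10)²)/5310) = 1/(-5 - 163*(2 + 10 - 2*100)/5310) = 1/(-5 - 163*(2 + 10 - 200)/5310) = 1/(-5 - 163/5310*(-188)) = 1/(-5 + 15322/2655) = 1/(2047/2655) = 2655/2047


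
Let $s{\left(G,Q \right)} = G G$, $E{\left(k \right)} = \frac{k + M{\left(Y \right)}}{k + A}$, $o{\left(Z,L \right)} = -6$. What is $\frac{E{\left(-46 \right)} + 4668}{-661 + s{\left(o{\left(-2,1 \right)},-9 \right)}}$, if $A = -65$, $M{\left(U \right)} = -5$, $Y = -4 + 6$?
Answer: $- \frac{172733}{23125} \approx -7.4695$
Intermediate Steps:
$Y = 2$
$E{\left(k \right)} = \frac{-5 + k}{-65 + k}$ ($E{\left(k \right)} = \frac{k - 5}{k - 65} = \frac{-5 + k}{-65 + k}$)
$s{\left(G,Q \right)} = G^{2}$
$\frac{E{\left(-46 \right)} + 4668}{-661 + s{\left(o{\left(-2,1 \right)},-9 \right)}} = \frac{\frac{-5 - 46}{-65 - 46} + 4668}{-661 + \left(-6\right)^{2}} = \frac{\frac{1}{-111} \left(-51\right) + 4668}{-661 + 36} = \frac{\left(- \frac{1}{111}\right) \left(-51\right) + 4668}{-625} = \left(\frac{17}{37} + 4668\right) \left(- \frac{1}{625}\right) = \frac{172733}{37} \left(- \frac{1}{625}\right) = - \frac{172733}{23125}$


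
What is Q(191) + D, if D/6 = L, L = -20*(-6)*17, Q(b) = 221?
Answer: 12461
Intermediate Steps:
L = 2040 (L = 120*17 = 2040)
D = 12240 (D = 6*2040 = 12240)
Q(191) + D = 221 + 12240 = 12461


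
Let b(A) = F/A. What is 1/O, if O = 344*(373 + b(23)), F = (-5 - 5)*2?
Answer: 23/2944296 ≈ 7.8117e-6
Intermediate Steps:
F = -20 (F = -10*2 = -20)
b(A) = -20/A
O = 2944296/23 (O = 344*(373 - 20/23) = 344*(8559/23) = 2944296/23 ≈ 1.2801e+5)
1/O = 1/(2944296/23) = 23/2944296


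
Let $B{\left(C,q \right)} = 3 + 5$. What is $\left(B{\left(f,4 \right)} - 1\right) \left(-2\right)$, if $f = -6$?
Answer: $-14$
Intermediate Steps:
$B{\left(C,q \right)} = 8$
$\left(B{\left(f,4 \right)} - 1\right) \left(-2\right) = \left(8 - 1\right) \left(-2\right) = 7 \left(-2\right) = -14$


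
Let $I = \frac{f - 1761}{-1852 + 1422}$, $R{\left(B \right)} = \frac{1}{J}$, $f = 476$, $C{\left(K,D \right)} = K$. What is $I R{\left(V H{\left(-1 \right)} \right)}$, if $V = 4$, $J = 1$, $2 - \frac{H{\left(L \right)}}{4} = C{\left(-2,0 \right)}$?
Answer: $\frac{257}{86} \approx 2.9884$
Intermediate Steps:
$H{\left(L \right)} = 16$ ($H{\left(L \right)} = 8 - -8 = 8 + 8 = 16$)
$R{\left(B \right)} = 1$ ($R{\left(B \right)} = 1^{-1} = 1$)
$I = \frac{257}{86}$ ($I = \frac{476 - 1761}{-1852 + 1422} = - \frac{1285}{-430} = \left(-1285\right) \left(- \frac{1}{430}\right) = \frac{257}{86} \approx 2.9884$)
$I R{\left(V H{\left(-1 \right)} \right)} = \frac{257}{86} \cdot 1 = \frac{257}{86}$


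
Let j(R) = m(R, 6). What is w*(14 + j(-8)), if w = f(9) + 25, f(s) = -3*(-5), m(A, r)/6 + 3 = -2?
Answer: -640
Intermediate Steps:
m(A, r) = -30 (m(A, r) = -18 + 6*(-2) = -18 - 12 = -30)
j(R) = -30
f(s) = 15
w = 40 (w = 15 + 25 = 40)
w*(14 + j(-8)) = 40*(14 - 30) = 40*(-16) = -640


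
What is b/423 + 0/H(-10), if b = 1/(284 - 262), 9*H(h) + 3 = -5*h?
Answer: 1/9306 ≈ 0.00010746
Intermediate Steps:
H(h) = -⅓ - 5*h/9 (H(h) = -⅓ + (-5*h)/9 = -⅓ - 5*h/9)
b = 1/22 ≈ 0.045455
b/423 + 0/H(-10) = (1/22)/423 + 0/(-⅓ - 5/9*(-10)) = (1/22)*(1/423) + 0/(-⅓ + 50/9) = 1/9306 + 0/(47/9) = 1/9306 + 0*(9/47) = 1/9306 + 0 = 1/9306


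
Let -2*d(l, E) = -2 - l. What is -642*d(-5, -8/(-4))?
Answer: 963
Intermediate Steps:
d(l, E) = 1 + l/2 (d(l, E) = -(-2 - l)/2 = 1 + l/2)
-642*d(-5, -8/(-4)) = -642*(1 + (½)*(-5)) = -642*(1 - 5/2) = -642*(-3/2) = 963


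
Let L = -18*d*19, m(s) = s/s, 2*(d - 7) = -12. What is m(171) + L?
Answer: -341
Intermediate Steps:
d = 1 (d = 7 + (½)*(-12) = 7 - 6 = 1)
m(s) = 1
L = -342 (L = -18*1*19 = -18*19 = -342)
m(171) + L = 1 - 342 = -341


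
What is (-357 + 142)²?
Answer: 46225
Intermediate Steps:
(-357 + 142)² = (-215)² = 46225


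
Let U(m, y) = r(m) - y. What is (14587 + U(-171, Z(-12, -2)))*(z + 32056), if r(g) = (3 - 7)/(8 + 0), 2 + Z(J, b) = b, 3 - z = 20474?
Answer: 338061885/2 ≈ 1.6903e+8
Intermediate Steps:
z = -20471 (z = 3 - 1*20474 = 3 - 20474 = -20471)
Z(J, b) = -2 + b
r(g) = -½ (r(g) = -4/8 = -4*⅛ = -½)
U(m, y) = -½ - y
(14587 + U(-171, Z(-12, -2)))*(z + 32056) = (14587 + (-½ - (-2 - 2)))*(-20471 + 32056) = (14587 + (-½ - 1*(-4)))*11585 = (14587 + (-½ + 4))*11585 = (14587 + 7/2)*11585 = (29181/2)*11585 = 338061885/2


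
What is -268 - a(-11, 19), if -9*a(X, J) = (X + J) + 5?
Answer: -2399/9 ≈ -266.56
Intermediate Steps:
a(X, J) = -5/9 - J/9 - X/9 (a(X, J) = -((X + J) + 5)/9 = -((J + X) + 5)/9 = -(5 + J + X)/9 = -5/9 - J/9 - X/9)
-268 - a(-11, 19) = -268 - (-5/9 - ⅑*19 - ⅑*(-11)) = -268 - (-5/9 - 19/9 + 11/9) = -268 - 1*(-13/9) = -268 + 13/9 = -2399/9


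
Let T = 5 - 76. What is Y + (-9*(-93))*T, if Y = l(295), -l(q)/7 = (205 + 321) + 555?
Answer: -66994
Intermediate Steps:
l(q) = -7567 (l(q) = -7*((205 + 321) + 555) = -7*(526 + 555) = -7*1081 = -7567)
T = -71
Y = -7567
Y + (-9*(-93))*T = -7567 - 9*(-93)*(-71) = -7567 + 837*(-71) = -7567 - 59427 = -66994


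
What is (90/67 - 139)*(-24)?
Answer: 221352/67 ≈ 3303.8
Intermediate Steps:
(90/67 - 139)*(-24) = -9223/67*(-24) = 221352/67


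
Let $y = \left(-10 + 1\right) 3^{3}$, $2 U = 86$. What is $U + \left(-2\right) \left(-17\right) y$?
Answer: $-8219$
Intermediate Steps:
$U = 43$ ($U = \frac{1}{2} \cdot 86 = 43$)
$y = -243$ ($y = \left(-9\right) 27 = -243$)
$U + \left(-2\right) \left(-17\right) y = 43 + \left(-2\right) \left(-17\right) \left(-243\right) = 43 + 34 \left(-243\right) = 43 - 8262 = -8219$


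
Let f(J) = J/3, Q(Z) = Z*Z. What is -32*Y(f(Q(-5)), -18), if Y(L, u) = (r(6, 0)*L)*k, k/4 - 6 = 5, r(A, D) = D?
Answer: 0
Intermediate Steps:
k = 44 (k = 24 + 4*5 = 24 + 20 = 44)
Q(Z) = Z²
f(J) = J/3 (f(J) = J*(⅓) = J/3)
Y(L, u) = 0 (Y(L, u) = (0*L)*44 = 0*44 = 0)
-32*Y(f(Q(-5)), -18) = -32*0 = 0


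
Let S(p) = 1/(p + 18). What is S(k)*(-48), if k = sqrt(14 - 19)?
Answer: -864/329 + 48*I*sqrt(5)/329 ≈ -2.6261 + 0.32623*I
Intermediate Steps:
k = I*sqrt(5) (k = sqrt(-5) = I*sqrt(5) ≈ 2.2361*I)
S(p) = 1/(18 + p)
S(k)*(-48) = -48/(18 + I*sqrt(5))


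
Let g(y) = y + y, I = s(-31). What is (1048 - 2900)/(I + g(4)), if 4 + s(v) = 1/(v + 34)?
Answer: -5556/13 ≈ -427.38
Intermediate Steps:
s(v) = -4 + 1/(34 + v) (s(v) = -4 + 1/(v + 34) = -4 + 1/(34 + v))
I = -11/3 (I = (-135 - 4*(-31))/(34 - 31) = (-135 + 124)/3 = (⅓)*(-11) = -11/3 ≈ -3.6667)
g(y) = 2*y
(1048 - 2900)/(I + g(4)) = (1048 - 2900)/(-11/3 + 2*4) = -1852/(-11/3 + 8) = -1852/13/3 = -1852*3/13 = -5556/13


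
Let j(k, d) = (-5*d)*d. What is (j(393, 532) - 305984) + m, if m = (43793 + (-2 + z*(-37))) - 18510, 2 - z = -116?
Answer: -1700189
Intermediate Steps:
z = 118 (z = 2 - 1*(-116) = 2 + 116 = 118)
j(k, d) = -5*d²
m = 20915 (m = (43793 + (-2 + 118*(-37))) - 18510 = (43793 + (-2 - 4366)) - 18510 = (43793 - 4368) - 18510 = 39425 - 18510 = 20915)
(j(393, 532) - 305984) + m = (-5*532² - 305984) + 20915 = (-5*283024 - 305984) + 20915 = (-1415120 - 305984) + 20915 = -1721104 + 20915 = -1700189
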